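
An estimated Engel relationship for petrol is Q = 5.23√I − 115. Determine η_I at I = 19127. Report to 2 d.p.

0.59

At I = 19127: Q = 608.311.
dQ/dI = 5.23/(2√I) = 0.0189081 at this income.
η = (dQ/dI)·(I/Q) = 0.0189081 × (19127/608.311) = 0.59.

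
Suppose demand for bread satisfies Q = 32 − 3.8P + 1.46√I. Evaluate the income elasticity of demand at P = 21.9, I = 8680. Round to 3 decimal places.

At P = 21.9, I = 8680: Q = 84.803.
Holding P constant, ∂Q/∂I = 1.46/(2√I) = 0.00783543.
η_I = (∂Q/∂I)·(I/Q) = 0.00783543 × (8680/84.803) = 0.802.

0.802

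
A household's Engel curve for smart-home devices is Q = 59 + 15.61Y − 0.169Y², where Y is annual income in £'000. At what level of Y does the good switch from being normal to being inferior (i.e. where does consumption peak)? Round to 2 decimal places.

dQ/dY = 15.61 − 0.338Y.
The good is inferior where dQ/dY < 0. Setting dQ/dY = 0 gives Y = 15.61 / 0.338 = 46.18.

46.18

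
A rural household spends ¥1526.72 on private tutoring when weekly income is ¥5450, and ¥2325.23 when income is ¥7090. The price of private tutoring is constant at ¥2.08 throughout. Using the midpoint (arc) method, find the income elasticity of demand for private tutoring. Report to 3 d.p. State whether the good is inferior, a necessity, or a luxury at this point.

With a constant price, Q₁ = 1526.72/2.08 = 734.000 and Q₂ = 2325.23/2.08 = 1117.899 (equivalently, work directly with expenditure since P cancels).
Midpoint %ΔQ = (2325.23 − 1526.72)/1925.98 = 0.41460; midpoint %ΔI = (7090 − 5450)/6270 = 0.26156.
η = 0.41460 / 0.26156 = 1.585.
η > 1 ⇒ luxury.

1.585 (luxury)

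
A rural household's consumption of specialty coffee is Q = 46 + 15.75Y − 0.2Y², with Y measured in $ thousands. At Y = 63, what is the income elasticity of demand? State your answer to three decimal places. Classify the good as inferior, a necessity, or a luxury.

At Y = 63: Q = 244.4500.
dQ/dY = 15.75 − 0.4Y = -9.45000.
η = (dQ/dY)·(Y/Q) = -9.45000 × (63/244.4500) = -2.435.
η < 0 ⇒ inferior good.

-2.435 (inferior good)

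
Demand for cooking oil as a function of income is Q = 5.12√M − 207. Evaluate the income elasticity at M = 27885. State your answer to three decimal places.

At M = 27885: Q = 647.979.
dQ/dM = 5.12/(2√M) = 0.0153304 at this income.
η = (dQ/dM)·(M/Q) = 0.0153304 × (27885/647.979) = 0.660.

0.660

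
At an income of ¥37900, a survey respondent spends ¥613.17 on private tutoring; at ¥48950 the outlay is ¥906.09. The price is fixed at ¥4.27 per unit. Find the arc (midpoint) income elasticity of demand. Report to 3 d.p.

With a constant price, Q₁ = 613.17/4.27 = 143.600 and Q₂ = 906.09/4.27 = 212.199 (equivalently, work directly with expenditure since P cancels).
Midpoint %ΔQ = (906.09 − 613.17)/759.63 = 0.38561; midpoint %ΔI = (48950 − 37900)/43425 = 0.25446.
η = 0.38561 / 0.25446 = 1.515.

1.515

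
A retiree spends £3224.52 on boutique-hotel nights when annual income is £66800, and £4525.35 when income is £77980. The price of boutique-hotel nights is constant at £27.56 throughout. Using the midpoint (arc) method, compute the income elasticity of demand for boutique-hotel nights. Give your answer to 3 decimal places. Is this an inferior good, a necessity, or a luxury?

2.174 (luxury)

With a constant price, Q₁ = 3224.52/27.56 = 117.000 and Q₂ = 4525.35/27.56 = 164.200 (equivalently, work directly with expenditure since P cancels).
Midpoint %ΔQ = (4525.35 − 3224.52)/3874.94 = 0.33570; midpoint %ΔI = (77980 − 66800)/72390 = 0.15444.
η = 0.33570 / 0.15444 = 2.174.
η > 1 ⇒ luxury.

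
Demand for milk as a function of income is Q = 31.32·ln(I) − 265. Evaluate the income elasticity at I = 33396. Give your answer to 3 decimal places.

0.511

At I = 33396: Q = 61.235.
dQ/dI = 31.32/I = 0.000937837 at this income.
η = (dQ/dI)·(I/Q) = 0.000937837 × (33396/61.235) = 0.511.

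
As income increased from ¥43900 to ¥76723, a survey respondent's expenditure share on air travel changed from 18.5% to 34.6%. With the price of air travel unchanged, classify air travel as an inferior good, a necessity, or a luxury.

The budget share rises as income rises, so η > 1.

luxury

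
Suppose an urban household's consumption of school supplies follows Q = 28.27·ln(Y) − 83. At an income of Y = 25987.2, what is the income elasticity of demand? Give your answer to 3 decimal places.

0.138

At Y = 25987.2: Q = 204.375.
dQ/dY = 28.27/Y = 0.00108784 at this income.
η = (dQ/dY)·(Y/Q) = 0.00108784 × (25987.2/204.375) = 0.138.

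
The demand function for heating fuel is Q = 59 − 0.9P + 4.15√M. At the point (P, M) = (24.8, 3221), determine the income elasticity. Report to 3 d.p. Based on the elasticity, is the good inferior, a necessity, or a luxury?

0.433 (necessity)

At P = 24.8, M = 3221: Q = 272.208.
Holding P constant, ∂Q/∂M = 4.15/(2√M) = 0.0365614.
η_M = (∂Q/∂M)·(M/Q) = 0.0365614 × (3221/272.208) = 0.433.
Since 0 < η < 1, this is a necessity.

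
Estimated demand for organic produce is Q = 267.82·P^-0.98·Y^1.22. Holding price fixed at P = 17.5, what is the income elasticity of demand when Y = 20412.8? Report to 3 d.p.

For a multiplicative demand Q = A·P^α·Y^β, the income elasticity is β everywhere.
Here β = 1.22, so η = 1.220.

1.220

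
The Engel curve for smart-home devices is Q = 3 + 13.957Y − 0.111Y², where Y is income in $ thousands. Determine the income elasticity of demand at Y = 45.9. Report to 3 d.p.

0.422

At Y = 45.9: Q = 409.7704.
dQ/dY = 13.957 − 0.222Y = 3.76720.
η = (dQ/dY)·(Y/Q) = 3.76720 × (45.9/409.7704) = 0.422.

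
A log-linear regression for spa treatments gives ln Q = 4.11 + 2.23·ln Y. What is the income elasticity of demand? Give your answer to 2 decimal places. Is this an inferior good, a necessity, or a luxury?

In a log-linear demand, the coefficient on ln Y is the income elasticity.
So η = 2.23.
η > 1 ⇒ luxury.

2.23 (luxury)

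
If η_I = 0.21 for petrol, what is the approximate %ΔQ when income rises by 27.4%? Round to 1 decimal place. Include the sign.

5.8%

%ΔQ ≈ η × %ΔI = 0.21 × 27.4% = 5.8%.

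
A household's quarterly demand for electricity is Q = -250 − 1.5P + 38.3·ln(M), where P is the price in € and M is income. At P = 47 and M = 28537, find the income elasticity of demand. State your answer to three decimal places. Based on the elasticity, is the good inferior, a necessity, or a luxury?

At P = 47, M = 28537: Q = 72.418.
Holding P constant, ∂Q/∂M = 38.3/M = 0.00134212.
η_M = (∂Q/∂M)·(M/Q) = 0.00134212 × (28537/72.418) = 0.529.
Since 0 < η < 1, this is a necessity.

0.529 (necessity)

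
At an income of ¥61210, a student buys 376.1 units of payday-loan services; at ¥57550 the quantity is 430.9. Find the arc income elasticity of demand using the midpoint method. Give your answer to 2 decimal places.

ΔQ = 430.9 − 376.1 = 54.8; midpoint Q̄ = (376.1 + 430.9)/2 = 403.5.
ΔI = 57550 − 61210 = -3660; midpoint Ī = (61210 + 57550)/2 = 59380.
η = (ΔQ/Q̄) ÷ (ΔI/Ī) = (54.8/403.5) ÷ (-3660/59380) = -2.20.

-2.20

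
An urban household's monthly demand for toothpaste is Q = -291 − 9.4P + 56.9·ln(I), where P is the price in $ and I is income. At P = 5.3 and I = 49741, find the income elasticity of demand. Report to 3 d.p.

At P = 5.3, I = 49741: Q = 274.530.
Holding P constant, ∂Q/∂I = 56.9/I = 0.00114393.
η_I = (∂Q/∂I)·(I/Q) = 0.00114393 × (49741/274.530) = 0.207.

0.207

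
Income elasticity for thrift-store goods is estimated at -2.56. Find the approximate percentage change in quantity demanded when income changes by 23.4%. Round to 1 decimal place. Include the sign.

-59.9%

%ΔQ ≈ η × %ΔI = -2.56 × 23.4% = -59.9%.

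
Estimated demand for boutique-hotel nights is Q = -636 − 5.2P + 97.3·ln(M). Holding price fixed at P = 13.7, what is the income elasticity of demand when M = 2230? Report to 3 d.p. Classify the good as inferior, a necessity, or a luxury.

2.267 (luxury)

At P = 13.7, M = 2230: Q = 42.919.
Holding P constant, ∂Q/∂M = 97.3/M = 0.0436323.
η_M = (∂Q/∂M)·(M/Q) = 0.0436323 × (2230/42.919) = 2.267.
Since η > 1, this is a luxury.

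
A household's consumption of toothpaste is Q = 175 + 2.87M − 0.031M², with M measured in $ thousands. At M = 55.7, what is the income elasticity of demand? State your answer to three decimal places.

At M = 55.7: Q = 238.6818.
dQ/dM = 2.87 − 0.062M = -0.58340.
η = (dQ/dM)·(M/Q) = -0.58340 × (55.7/238.6818) = -0.136.

-0.136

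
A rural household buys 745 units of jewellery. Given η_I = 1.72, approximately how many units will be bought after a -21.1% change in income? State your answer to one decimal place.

%ΔQ ≈ η × %ΔI = 1.72 × (-21.1%) = -36.292%.
New Q ≈ 745 × (1 − 0.36292) = 474.6.

474.6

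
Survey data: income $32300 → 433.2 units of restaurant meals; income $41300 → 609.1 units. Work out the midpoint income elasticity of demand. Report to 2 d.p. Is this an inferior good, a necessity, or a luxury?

1.38 (luxury)

ΔQ = 609.1 − 433.2 = 175.9; midpoint Q̄ = (433.2 + 609.1)/2 = 521.15.
ΔI = 41300 − 32300 = 9000; midpoint Ī = (32300 + 41300)/2 = 36800.
η = (ΔQ/Q̄) ÷ (ΔI/Ī) = (175.9/521.15) ÷ (9000/36800) = 1.38.
η > 1 ⇒ luxury.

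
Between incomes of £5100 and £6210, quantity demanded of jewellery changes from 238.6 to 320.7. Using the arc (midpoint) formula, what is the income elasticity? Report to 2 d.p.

1.50

ΔQ = 320.7 − 238.6 = 82.1; midpoint Q̄ = (238.6 + 320.7)/2 = 279.65.
ΔI = 6210 − 5100 = 1110; midpoint Ī = (5100 + 6210)/2 = 5655.
η = (ΔQ/Q̄) ÷ (ΔI/Ī) = (82.1/279.65) ÷ (1110/5655) = 1.50.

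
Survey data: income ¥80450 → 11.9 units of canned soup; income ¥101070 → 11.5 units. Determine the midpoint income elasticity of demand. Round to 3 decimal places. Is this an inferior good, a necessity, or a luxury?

-0.150 (inferior good)

ΔQ = 11.5 − 11.9 = -0.4; midpoint Q̄ = (11.9 + 11.5)/2 = 11.7.
ΔI = 101070 − 80450 = 20620; midpoint Ī = (80450 + 101070)/2 = 90760.
η = (ΔQ/Q̄) ÷ (ΔI/Ī) = (-0.4/11.7) ÷ (20620/90760) = -0.150.
η < 0 ⇒ inferior good.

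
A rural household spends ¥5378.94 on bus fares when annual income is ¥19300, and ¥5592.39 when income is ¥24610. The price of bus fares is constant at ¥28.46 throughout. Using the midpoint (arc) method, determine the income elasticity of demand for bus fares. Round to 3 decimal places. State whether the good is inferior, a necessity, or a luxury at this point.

With a constant price, Q₁ = 5378.94/28.46 = 189.000 and Q₂ = 5592.39/28.46 = 196.500 (equivalently, work directly with expenditure since P cancels).
Midpoint %ΔQ = (5592.39 − 5378.94)/5485.67 = 0.03891; midpoint %ΔI = (24610 − 19300)/21955 = 0.24186.
η = 0.03891 / 0.24186 = 0.161.
0 < η < 1 ⇒ necessity.

0.161 (necessity)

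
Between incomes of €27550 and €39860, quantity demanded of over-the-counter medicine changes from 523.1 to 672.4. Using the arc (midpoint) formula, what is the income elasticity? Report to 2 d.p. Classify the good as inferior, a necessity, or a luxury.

0.68 (necessity)

ΔQ = 672.4 − 523.1 = 149.3; midpoint Q̄ = (523.1 + 672.4)/2 = 597.75.
ΔI = 39860 − 27550 = 12310; midpoint Ī = (27550 + 39860)/2 = 33705.
η = (ΔQ/Q̄) ÷ (ΔI/Ī) = (149.3/597.75) ÷ (12310/33705) = 0.68.
0 < η < 1 ⇒ necessity.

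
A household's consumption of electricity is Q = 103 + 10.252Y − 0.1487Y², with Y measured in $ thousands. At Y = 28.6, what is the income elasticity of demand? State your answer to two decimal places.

At Y = 28.6: Q = 274.5765.
dQ/dY = 10.252 − 0.2974Y = 1.74636.
η = (dQ/dY)·(Y/Q) = 1.74636 × (28.6/274.5765) = 0.18.

0.18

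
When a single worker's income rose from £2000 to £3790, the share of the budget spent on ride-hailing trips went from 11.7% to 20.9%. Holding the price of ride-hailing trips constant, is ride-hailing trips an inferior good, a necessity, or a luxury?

The budget share rises as income rises, so η > 1.

luxury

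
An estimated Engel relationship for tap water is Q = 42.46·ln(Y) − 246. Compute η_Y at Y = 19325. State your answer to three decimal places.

At Y = 19325: Q = 173.044.
dQ/dY = 42.46/Y = 0.00219715 at this income.
η = (dQ/dY)·(Y/Q) = 0.00219715 × (19325/173.044) = 0.245.

0.245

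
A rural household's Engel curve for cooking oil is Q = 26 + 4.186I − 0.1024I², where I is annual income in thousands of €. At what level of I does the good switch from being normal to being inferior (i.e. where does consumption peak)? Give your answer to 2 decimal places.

dQ/dI = 4.186 − 0.2048I.
The good is inferior where dQ/dI < 0. Setting dQ/dI = 0 gives I = 4.186 / 0.2048 = 20.44.

20.44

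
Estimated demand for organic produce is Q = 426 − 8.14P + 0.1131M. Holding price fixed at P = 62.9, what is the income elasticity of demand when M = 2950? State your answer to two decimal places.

At P = 62.9, M = 2950: Q = 247.639.
Holding P constant, ∂Q/∂M = 0.1131.
η_M = (∂Q/∂M)·(M/Q) = 0.1131 × (2950/247.639) = 1.35.

1.35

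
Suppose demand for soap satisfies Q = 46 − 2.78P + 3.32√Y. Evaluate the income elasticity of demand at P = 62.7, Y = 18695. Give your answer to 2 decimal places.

At P = 62.7, Y = 18695: Q = 325.636.
Holding P constant, ∂Q/∂Y = 3.32/(2√Y) = 0.0121407.
η_Y = (∂Q/∂Y)·(Y/Q) = 0.0121407 × (18695/325.636) = 0.70.

0.70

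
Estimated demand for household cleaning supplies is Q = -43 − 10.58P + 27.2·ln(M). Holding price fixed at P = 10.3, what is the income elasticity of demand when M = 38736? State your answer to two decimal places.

At P = 10.3, M = 38736: Q = 135.381.
Holding P constant, ∂Q/∂M = 27.2/M = 0.000702189.
η_M = (∂Q/∂M)·(M/Q) = 0.000702189 × (38736/135.381) = 0.20.

0.20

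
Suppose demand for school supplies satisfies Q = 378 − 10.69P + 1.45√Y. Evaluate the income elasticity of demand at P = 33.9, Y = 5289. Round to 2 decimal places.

At P = 33.9, Y = 5289: Q = 121.061.
Holding P constant, ∂Q/∂Y = 1.45/(2√Y) = 0.00996899.
η_Y = (∂Q/∂Y)·(Y/Q) = 0.00996899 × (5289/121.061) = 0.44.

0.44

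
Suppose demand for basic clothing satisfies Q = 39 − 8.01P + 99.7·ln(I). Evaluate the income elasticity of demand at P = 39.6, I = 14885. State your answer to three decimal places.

At P = 39.6, I = 14885: Q = 679.732.
Holding P constant, ∂Q/∂I = 99.7/I = 0.00669802.
η_I = (∂Q/∂I)·(I/Q) = 0.00669802 × (14885/679.732) = 0.147.

0.147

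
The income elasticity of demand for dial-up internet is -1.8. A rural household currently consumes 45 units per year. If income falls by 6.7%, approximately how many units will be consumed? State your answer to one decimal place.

50.4

%ΔQ ≈ η × %ΔI = -1.8 × (-6.7%) = 12.06%.
New Q ≈ 45 × (1 + 0.1206) = 50.4.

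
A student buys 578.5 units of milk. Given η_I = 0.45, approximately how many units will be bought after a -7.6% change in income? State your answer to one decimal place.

%ΔQ ≈ η × %ΔI = 0.45 × (-7.6%) = -3.42%.
New Q ≈ 578.5 × (1 − 0.0342) = 558.7.

558.7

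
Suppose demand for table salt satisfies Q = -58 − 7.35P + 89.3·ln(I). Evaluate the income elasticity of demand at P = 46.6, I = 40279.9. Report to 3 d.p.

At P = 46.6, I = 40279.9: Q = 546.392.
Holding P constant, ∂Q/∂I = 89.3/I = 0.00221699.
η_I = (∂Q/∂I)·(I/Q) = 0.00221699 × (40279.9/546.392) = 0.163.

0.163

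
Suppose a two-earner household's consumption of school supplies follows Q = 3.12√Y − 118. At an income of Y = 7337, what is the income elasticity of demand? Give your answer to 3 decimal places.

0.895

At Y = 7337: Q = 149.248.
dQ/dY = 3.12/(2√Y) = 0.0182123 at this income.
η = (dQ/dY)·(Y/Q) = 0.0182123 × (7337/149.248) = 0.895.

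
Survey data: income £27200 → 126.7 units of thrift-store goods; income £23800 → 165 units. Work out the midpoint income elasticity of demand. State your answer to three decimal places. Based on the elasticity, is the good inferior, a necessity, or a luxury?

-1.969 (inferior good)

ΔQ = 165 − 126.7 = 38.3; midpoint Q̄ = (126.7 + 165)/2 = 145.85.
ΔI = 23800 − 27200 = -3400; midpoint Ī = (27200 + 23800)/2 = 25500.
η = (ΔQ/Q̄) ÷ (ΔI/Ī) = (38.3/145.85) ÷ (-3400/25500) = -1.969.
η < 0 ⇒ inferior good.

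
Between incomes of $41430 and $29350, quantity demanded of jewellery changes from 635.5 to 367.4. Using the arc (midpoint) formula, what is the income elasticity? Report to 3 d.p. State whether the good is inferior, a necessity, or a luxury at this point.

ΔQ = 367.4 − 635.5 = -268.1; midpoint Q̄ = (635.5 + 367.4)/2 = 501.45.
ΔI = 29350 − 41430 = -12080; midpoint Ī = (41430 + 29350)/2 = 35390.
η = (ΔQ/Q̄) ÷ (ΔI/Ī) = (-268.1/501.45) ÷ (-12080/35390) = 1.566.
η > 1 ⇒ luxury.

1.566 (luxury)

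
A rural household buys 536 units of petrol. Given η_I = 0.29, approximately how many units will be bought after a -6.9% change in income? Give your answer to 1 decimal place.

525.3

%ΔQ ≈ η × %ΔI = 0.29 × (-6.9%) = -2.001%.
New Q ≈ 536 × (1 − 0.02001) = 525.3.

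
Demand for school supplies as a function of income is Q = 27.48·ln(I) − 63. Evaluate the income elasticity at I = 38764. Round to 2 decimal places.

0.12

At I = 38764: Q = 227.333.
dQ/dI = 27.48/I = 0.000708905 at this income.
η = (dQ/dI)·(I/Q) = 0.000708905 × (38764/227.333) = 0.12.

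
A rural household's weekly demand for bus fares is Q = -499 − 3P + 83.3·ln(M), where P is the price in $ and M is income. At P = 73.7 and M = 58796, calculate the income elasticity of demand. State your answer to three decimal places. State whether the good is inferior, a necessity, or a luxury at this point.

0.428 (necessity)

At P = 73.7, M = 58796: Q = 194.686.
Holding P constant, ∂Q/∂M = 83.3/M = 0.00141676.
η_M = (∂Q/∂M)·(M/Q) = 0.00141676 × (58796/194.686) = 0.428.
Since 0 < η < 1, this is a necessity.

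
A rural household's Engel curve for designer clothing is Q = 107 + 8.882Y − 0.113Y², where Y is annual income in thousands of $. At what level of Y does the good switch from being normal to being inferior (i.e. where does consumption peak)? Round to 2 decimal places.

39.30

dQ/dY = 8.882 − 0.226Y.
The good is inferior where dQ/dY < 0. Setting dQ/dY = 0 gives Y = 8.882 / 0.226 = 39.30.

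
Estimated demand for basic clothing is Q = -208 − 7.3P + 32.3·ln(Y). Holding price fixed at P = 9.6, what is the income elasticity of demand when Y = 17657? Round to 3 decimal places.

At P = 9.6, Y = 17657: Q = 37.778.
Holding P constant, ∂Q/∂Y = 32.3/Y = 0.0018293.
η_Y = (∂Q/∂Y)·(Y/Q) = 0.0018293 × (17657/37.778) = 0.855.

0.855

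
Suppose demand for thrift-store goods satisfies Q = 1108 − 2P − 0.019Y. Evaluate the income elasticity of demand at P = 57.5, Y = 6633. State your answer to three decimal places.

-0.145

At P = 57.5, Y = 6633: Q = 866.973.
Holding P constant, ∂Q/∂Y = −0.019.
η_Y = (∂Q/∂Y)·(Y/Q) = -0.019 × (6633/866.973) = -0.145.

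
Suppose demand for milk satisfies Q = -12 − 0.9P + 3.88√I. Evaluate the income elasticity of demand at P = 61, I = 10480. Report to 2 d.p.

0.60

At P = 61, I = 10480: Q = 330.303.
Holding P constant, ∂Q/∂I = 3.88/(2√I) = 0.0189505.
η_I = (∂Q/∂I)·(I/Q) = 0.0189505 × (10480/330.303) = 0.60.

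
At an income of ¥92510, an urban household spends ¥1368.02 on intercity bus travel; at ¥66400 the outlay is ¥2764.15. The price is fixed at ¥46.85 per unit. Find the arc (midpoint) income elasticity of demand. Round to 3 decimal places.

-2.056

With a constant price, Q₁ = 1368.02/46.85 = 29.200 and Q₂ = 2764.15/46.85 = 59.000 (equivalently, work directly with expenditure since P cancels).
Midpoint %ΔQ = (2764.15 − 1368.02)/2066.09 = 0.67574; midpoint %ΔI = (66400 − 92510)/79455 = -0.32861.
η = 0.67574 / -0.32861 = -2.056.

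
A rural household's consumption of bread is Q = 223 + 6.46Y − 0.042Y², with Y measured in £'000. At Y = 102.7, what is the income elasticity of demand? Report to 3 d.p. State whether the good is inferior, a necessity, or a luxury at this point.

At Y = 102.7: Q = 443.4558.
dQ/dY = 6.46 − 0.084Y = -2.16680.
η = (dQ/dY)·(Y/Q) = -2.16680 × (102.7/443.4558) = -0.502.
η < 0 ⇒ inferior good.

-0.502 (inferior good)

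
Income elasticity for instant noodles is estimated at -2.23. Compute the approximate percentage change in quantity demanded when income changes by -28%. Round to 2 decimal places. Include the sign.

%ΔQ ≈ η × %ΔI = -2.23 × (-28%) = 62.44%.

62.44%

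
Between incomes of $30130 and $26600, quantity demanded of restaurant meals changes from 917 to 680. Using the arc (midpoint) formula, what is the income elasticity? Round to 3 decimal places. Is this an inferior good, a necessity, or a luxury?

2.385 (luxury)

ΔQ = 680 − 917 = -237; midpoint Q̄ = (917 + 680)/2 = 798.5.
ΔI = 26600 − 30130 = -3530; midpoint Ī = (30130 + 26600)/2 = 28365.
η = (ΔQ/Q̄) ÷ (ΔI/Ī) = (-237/798.5) ÷ (-3530/28365) = 2.385.
η > 1 ⇒ luxury.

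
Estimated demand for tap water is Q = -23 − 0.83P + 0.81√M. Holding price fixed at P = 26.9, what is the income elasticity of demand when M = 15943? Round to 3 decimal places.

0.898

At P = 26.9, M = 15943: Q = 56.948.
Holding P constant, ∂Q/∂M = 0.81/(2√M) = 0.00320752.
η_M = (∂Q/∂M)·(M/Q) = 0.00320752 × (15943/56.948) = 0.898.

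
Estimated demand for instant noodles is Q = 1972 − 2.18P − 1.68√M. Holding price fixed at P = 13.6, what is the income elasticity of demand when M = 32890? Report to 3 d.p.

At P = 13.6, M = 32890: Q = 1637.674.
Holding P constant, ∂Q/∂M = -1.68/(2√M) = -0.00463177.
η_M = (∂Q/∂M)·(M/Q) = -0.00463177 × (32890/1637.674) = -0.093.

-0.093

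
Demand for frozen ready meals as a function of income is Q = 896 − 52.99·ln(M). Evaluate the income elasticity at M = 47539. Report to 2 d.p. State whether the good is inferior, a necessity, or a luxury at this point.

-0.16 (inferior good)

At M = 47539: Q = 325.334.
dQ/dM = -52.99/M = -0.00111466 at this income.
η = (dQ/dM)·(M/Q) = -0.00111466 × (47539/325.334) = -0.16.
Since η < 0, the good is an inferior good.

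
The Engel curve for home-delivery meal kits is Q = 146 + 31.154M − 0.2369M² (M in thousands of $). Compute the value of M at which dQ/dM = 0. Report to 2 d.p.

dQ/dM = 31.154 − 0.4738M.
The good is inferior where dQ/dM < 0. Setting dQ/dM = 0 gives M = 31.154 / 0.4738 = 65.75.

65.75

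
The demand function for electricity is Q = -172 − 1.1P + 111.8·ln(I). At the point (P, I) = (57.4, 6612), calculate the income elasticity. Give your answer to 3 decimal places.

At P = 57.4, I = 6612: Q = 748.325.
Holding P constant, ∂Q/∂I = 111.8/I = 0.0169087.
η_I = (∂Q/∂I)·(I/Q) = 0.0169087 × (6612/748.325) = 0.149.

0.149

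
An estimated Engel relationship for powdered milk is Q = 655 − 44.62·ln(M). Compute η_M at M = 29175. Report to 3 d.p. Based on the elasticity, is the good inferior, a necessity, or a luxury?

-0.227 (inferior good)

At M = 29175: Q = 196.259.
dQ/dM = -44.62/M = -0.00152939 at this income.
η = (dQ/dM)·(M/Q) = -0.00152939 × (29175/196.259) = -0.227.
Since η < 0, the good is an inferior good.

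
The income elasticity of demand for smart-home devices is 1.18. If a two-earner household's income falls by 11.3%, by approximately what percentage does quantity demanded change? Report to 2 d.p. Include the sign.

-13.33%

%ΔQ ≈ η × %ΔI = 1.18 × (-11.3%) = -13.33%.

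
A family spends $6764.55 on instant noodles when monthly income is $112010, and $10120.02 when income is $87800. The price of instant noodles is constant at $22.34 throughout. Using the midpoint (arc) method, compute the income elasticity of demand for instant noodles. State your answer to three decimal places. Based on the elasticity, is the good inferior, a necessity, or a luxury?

With a constant price, Q₁ = 6764.55/22.34 = 302.800 and Q₂ = 10120.02/22.34 = 453.000 (equivalently, work directly with expenditure since P cancels).
Midpoint %ΔQ = (10120.02 − 6764.55)/8442.29 = 0.39746; midpoint %ΔI = (87800 − 112010)/99905 = -0.24233.
η = 0.39746 / -0.24233 = -1.640.
η < 0 ⇒ inferior good.

-1.640 (inferior good)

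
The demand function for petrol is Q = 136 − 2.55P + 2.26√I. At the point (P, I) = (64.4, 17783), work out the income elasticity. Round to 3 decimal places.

At P = 64.4, I = 17783: Q = 273.158.
Holding P constant, ∂Q/∂I = 2.26/(2√I) = 0.00847376.
η_I = (∂Q/∂I)·(I/Q) = 0.00847376 × (17783/273.158) = 0.552.

0.552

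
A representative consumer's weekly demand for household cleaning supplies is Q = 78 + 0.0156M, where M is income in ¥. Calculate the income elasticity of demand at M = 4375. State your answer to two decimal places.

At M = 4375: Q = 146.250.
dQ/dM = 0.0156.
η = (dQ/dM)·(M/Q) = 0.0156 × (4375/146.250) = 0.47.

0.47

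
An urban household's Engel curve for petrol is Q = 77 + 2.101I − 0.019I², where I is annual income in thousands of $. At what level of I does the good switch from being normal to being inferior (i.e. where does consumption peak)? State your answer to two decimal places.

55.29

dQ/dI = 2.101 − 0.038I.
The good is inferior where dQ/dI < 0. Setting dQ/dI = 0 gives I = 2.101 / 0.038 = 55.29.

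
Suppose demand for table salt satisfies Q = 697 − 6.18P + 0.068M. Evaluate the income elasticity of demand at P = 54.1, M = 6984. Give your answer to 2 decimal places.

At P = 54.1, M = 6984: Q = 837.574.
Holding P constant, ∂Q/∂M = 0.068.
η_M = (∂Q/∂M)·(M/Q) = 0.068 × (6984/837.574) = 0.57.

0.57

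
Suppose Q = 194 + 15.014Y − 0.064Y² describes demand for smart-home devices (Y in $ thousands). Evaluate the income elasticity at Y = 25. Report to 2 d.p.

At Y = 25: Q = 529.3500.
dQ/dY = 15.014 − 0.128Y = 11.81400.
η = (dQ/dY)·(Y/Q) = 11.81400 × (25/529.3500) = 0.56.

0.56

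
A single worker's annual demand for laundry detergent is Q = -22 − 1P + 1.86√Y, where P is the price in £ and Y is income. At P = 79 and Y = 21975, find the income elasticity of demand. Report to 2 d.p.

At P = 79, Y = 21975: Q = 174.726.
Holding P constant, ∂Q/∂Y = 1.86/(2√Y) = 0.00627362.
η_Y = (∂Q/∂Y)·(Y/Q) = 0.00627362 × (21975/174.726) = 0.79.

0.79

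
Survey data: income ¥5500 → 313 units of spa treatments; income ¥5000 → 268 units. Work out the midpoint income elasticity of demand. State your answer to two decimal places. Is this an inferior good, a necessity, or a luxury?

1.63 (luxury)

ΔQ = 268 − 313 = -45; midpoint Q̄ = (313 + 268)/2 = 290.5.
ΔI = 5000 − 5500 = -500; midpoint Ī = (5500 + 5000)/2 = 5250.
η = (ΔQ/Q̄) ÷ (ΔI/Ī) = (-45/290.5) ÷ (-500/5250) = 1.63.
η > 1 ⇒ luxury.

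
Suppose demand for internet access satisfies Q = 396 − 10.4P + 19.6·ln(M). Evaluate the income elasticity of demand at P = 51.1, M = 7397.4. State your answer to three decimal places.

0.500

At P = 51.1, M = 7397.4: Q = 39.174.
Holding P constant, ∂Q/∂M = 19.6/M = 0.00264958.
η_M = (∂Q/∂M)·(M/Q) = 0.00264958 × (7397.4/39.174) = 0.500.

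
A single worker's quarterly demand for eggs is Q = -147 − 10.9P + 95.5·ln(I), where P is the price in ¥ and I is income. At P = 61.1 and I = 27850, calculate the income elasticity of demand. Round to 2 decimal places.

At P = 61.1, I = 27850: Q = 164.413.
Holding P constant, ∂Q/∂I = 95.5/I = 0.00342908.
η_I = (∂Q/∂I)·(I/Q) = 0.00342908 × (27850/164.413) = 0.58.

0.58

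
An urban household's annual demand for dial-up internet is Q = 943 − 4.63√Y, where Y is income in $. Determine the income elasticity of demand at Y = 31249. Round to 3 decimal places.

-3.286

At Y = 31249: Q = 124.537.
dQ/dY = -4.63/(2√Y) = -0.0130958 at this income.
η = (dQ/dY)·(Y/Q) = -0.0130958 × (31249/124.537) = -3.286.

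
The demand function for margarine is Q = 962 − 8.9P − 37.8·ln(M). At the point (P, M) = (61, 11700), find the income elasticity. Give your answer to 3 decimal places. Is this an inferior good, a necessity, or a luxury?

At P = 61, M = 11700: Q = 65.014.
Holding P constant, ∂Q/∂M = -37.8/M = -0.00323077.
η_M = (∂Q/∂M)·(M/Q) = -0.00323077 × (11700/65.014) = -0.581.
Since η < 0, this is an inferior good.

-0.581 (inferior good)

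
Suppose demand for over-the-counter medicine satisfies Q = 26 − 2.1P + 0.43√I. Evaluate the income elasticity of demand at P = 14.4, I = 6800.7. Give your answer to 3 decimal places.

0.568

At P = 14.4, I = 6800.7: Q = 31.221.
Holding P constant, ∂Q/∂I = 0.43/(2√I) = 0.00260712.
η_I = (∂Q/∂I)·(I/Q) = 0.00260712 × (6800.7/31.221) = 0.568.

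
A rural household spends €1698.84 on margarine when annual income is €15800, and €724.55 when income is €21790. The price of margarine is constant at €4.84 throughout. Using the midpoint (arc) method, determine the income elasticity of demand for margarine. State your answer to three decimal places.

With a constant price, Q₁ = 1698.84/4.84 = 351.000 and Q₂ = 724.55/4.84 = 149.700 (equivalently, work directly with expenditure since P cancels).
Midpoint %ΔQ = (724.55 − 1698.84)/1211.70 = -0.80407; midpoint %ΔI = (21790 − 15800)/18795 = 0.31870.
η = -0.80407 / 0.31870 = -2.523.

-2.523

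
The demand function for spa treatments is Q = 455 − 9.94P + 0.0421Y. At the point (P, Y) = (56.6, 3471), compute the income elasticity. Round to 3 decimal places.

At P = 56.6, Y = 3471: Q = 38.525.
Holding P constant, ∂Q/∂Y = 0.0421.
η_Y = (∂Q/∂Y)·(Y/Q) = 0.0421 × (3471/38.525) = 3.793.

3.793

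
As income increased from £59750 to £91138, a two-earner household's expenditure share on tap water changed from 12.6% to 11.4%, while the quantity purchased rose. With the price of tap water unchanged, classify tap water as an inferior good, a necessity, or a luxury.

necessity

Quantity rises but the budget share falls as income rises, so 0 < η < 1.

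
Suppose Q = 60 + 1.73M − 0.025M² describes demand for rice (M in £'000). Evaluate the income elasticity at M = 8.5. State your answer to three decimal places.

0.152

At M = 8.5: Q = 72.8987.
dQ/dM = 1.73 − 0.05M = 1.30500.
η = (dQ/dM)·(M/Q) = 1.30500 × (8.5/72.8987) = 0.152.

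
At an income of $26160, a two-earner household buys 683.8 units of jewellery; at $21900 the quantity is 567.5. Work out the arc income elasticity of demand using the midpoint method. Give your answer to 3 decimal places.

1.049

ΔQ = 567.5 − 683.8 = -116.3; midpoint Q̄ = (683.8 + 567.5)/2 = 625.65.
ΔI = 21900 − 26160 = -4260; midpoint Ī = (26160 + 21900)/2 = 24030.
η = (ΔQ/Q̄) ÷ (ΔI/Ī) = (-116.3/625.65) ÷ (-4260/24030) = 1.049.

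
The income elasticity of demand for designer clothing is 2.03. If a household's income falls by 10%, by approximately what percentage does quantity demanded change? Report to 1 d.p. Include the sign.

-20.3%

%ΔQ ≈ η × %ΔI = 2.03 × (-10%) = -20.3%.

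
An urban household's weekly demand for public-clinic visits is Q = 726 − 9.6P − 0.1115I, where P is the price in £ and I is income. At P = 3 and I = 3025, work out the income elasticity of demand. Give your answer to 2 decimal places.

At P = 3, I = 3025: Q = 359.913.
Holding P constant, ∂Q/∂I = −0.1115.
η_I = (∂Q/∂I)·(I/Q) = -0.1115 × (3025/359.913) = -0.94.

-0.94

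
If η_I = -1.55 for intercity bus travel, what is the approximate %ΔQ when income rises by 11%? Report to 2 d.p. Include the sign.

%ΔQ ≈ η × %ΔI = -1.55 × 11% = -17.05%.

-17.05%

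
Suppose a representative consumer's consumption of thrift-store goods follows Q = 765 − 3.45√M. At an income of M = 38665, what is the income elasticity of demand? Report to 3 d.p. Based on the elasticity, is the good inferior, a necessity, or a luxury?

At M = 38665: Q = 86.612.
dQ/dM = -3.45/(2√M) = -0.00877264 at this income.
η = (dQ/dM)·(M/Q) = -0.00877264 × (38665/86.612) = -3.916.
Since η < 0, the good is an inferior good.

-3.916 (inferior good)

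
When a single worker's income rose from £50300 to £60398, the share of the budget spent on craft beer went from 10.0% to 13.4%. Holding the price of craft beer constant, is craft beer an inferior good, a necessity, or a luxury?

The budget share rises as income rises, so η > 1.

luxury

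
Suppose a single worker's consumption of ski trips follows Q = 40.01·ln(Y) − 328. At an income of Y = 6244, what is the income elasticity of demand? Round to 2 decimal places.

1.85

At Y = 6244: Q = 21.662.
dQ/dY = 40.01/Y = 0.00640775 at this income.
η = (dQ/dY)·(Y/Q) = 0.00640775 × (6244/21.662) = 1.85.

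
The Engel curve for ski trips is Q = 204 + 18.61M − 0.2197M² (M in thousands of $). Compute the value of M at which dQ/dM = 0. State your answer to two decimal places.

42.35

dQ/dM = 18.61 − 0.4394M.
The good is inferior where dQ/dM < 0. Setting dQ/dM = 0 gives M = 18.61 / 0.4394 = 42.35.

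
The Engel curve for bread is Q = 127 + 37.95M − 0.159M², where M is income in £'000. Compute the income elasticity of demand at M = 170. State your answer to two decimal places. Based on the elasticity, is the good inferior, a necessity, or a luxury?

At M = 170: Q = 1983.4000.
dQ/dM = 37.95 − 0.318M = -16.11000.
η = (dQ/dM)·(M/Q) = -16.11000 × (170/1983.4000) = -1.38.
η < 0 ⇒ inferior good.

-1.38 (inferior good)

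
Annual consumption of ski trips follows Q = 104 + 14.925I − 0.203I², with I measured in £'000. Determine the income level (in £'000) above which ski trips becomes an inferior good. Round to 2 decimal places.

dQ/dI = 14.925 − 0.406I.
The good is inferior where dQ/dI < 0. Setting dQ/dI = 0 gives I = 14.925 / 0.406 = 36.76.

36.76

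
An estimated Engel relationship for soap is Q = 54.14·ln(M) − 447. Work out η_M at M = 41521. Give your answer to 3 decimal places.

0.421

At M = 41521: Q = 128.722.
dQ/dM = 54.14/M = 0.00130392 at this income.
η = (dQ/dM)·(M/Q) = 0.00130392 × (41521/128.722) = 0.421.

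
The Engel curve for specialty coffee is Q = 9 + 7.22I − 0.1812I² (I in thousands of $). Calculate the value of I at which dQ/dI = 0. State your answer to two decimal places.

dQ/dI = 7.22 − 0.3624I.
The good is inferior where dQ/dI < 0. Setting dQ/dI = 0 gives I = 7.22 / 0.3624 = 19.92.

19.92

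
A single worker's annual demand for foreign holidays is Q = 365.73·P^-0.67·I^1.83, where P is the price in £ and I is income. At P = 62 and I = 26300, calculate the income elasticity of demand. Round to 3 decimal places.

For a multiplicative demand Q = A·P^α·I^β, the income elasticity is β everywhere.
Here β = 1.83, so η = 1.830.

1.830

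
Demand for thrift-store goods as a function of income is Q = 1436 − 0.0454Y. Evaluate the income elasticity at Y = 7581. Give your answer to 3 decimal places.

-0.315

At Y = 7581: Q = 1091.823.
dQ/dY = −0.0454.
η = (dQ/dY)·(Y/Q) = -0.0454 × (7581/1091.823) = -0.315.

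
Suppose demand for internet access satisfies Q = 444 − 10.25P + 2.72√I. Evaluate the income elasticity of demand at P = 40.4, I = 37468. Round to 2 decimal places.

At P = 40.4, I = 37468: Q = 556.401.
Holding P constant, ∂Q/∂I = 2.72/(2√I) = 0.00702601.
η_I = (∂Q/∂I)·(I/Q) = 0.00702601 × (37468/556.401) = 0.47.

0.47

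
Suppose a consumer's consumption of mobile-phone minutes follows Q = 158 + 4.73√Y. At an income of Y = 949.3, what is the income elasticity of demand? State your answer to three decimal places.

At Y = 949.3: Q = 303.735.
dQ/dY = 4.73/(2√Y) = 0.076759 at this income.
η = (dQ/dY)·(Y/Q) = 0.076759 × (949.3/303.735) = 0.240.

0.240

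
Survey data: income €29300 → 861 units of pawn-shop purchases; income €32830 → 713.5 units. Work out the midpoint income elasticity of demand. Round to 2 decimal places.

ΔQ = 713.5 − 861 = -147.5; midpoint Q̄ = (861 + 713.5)/2 = 787.25.
ΔI = 32830 − 29300 = 3530; midpoint Ī = (29300 + 32830)/2 = 31065.
η = (ΔQ/Q̄) ÷ (ΔI/Ī) = (-147.5/787.25) ÷ (3530/31065) = -1.65.

-1.65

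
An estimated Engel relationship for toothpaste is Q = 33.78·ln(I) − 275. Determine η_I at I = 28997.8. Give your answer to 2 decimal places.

At I = 28997.8: Q = 72.089.
dQ/dI = 33.78/I = 0.00116492 at this income.
η = (dQ/dI)·(I/Q) = 0.00116492 × (28997.8/72.089) = 0.47.

0.47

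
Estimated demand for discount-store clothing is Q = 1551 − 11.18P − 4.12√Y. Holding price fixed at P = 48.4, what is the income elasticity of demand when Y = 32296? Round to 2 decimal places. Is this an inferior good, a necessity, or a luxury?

At P = 48.4, Y = 32296: Q = 269.479.
Holding P constant, ∂Q/∂Y = -4.12/(2√Y) = -0.0114629.
η_Y = (∂Q/∂Y)·(Y/Q) = -0.0114629 × (32296/269.479) = -1.37.
Since η < 0, this is an inferior good.

-1.37 (inferior good)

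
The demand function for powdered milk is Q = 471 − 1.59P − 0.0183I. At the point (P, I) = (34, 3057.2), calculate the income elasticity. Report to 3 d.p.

-0.155

At P = 34, I = 3057.2: Q = 360.993.
Holding P constant, ∂Q/∂I = −0.0183.
η_I = (∂Q/∂I)·(I/Q) = -0.0183 × (3057.2/360.993) = -0.155.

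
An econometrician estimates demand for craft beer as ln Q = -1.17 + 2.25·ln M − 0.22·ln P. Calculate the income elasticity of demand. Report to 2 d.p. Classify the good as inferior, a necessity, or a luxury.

2.25 (luxury)

In a log-linear demand, the coefficient on ln M is the income elasticity.
So η = 2.25.
η > 1 ⇒ luxury.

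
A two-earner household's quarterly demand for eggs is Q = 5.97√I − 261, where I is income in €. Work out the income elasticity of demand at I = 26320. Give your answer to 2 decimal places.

0.68

At I = 26320: Q = 707.539.
dQ/dI = 5.97/(2√I) = 0.0183993 at this income.
η = (dQ/dI)·(I/Q) = 0.0183993 × (26320/707.539) = 0.68.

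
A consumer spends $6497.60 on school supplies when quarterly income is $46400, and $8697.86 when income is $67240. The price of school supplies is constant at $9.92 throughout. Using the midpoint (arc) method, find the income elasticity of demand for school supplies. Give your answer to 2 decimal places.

0.79

With a constant price, Q₁ = 6497.60/9.92 = 655.000 and Q₂ = 8697.86/9.92 = 876.800 (equivalently, work directly with expenditure since P cancels).
Midpoint %ΔQ = (8697.86 − 6497.60)/7597.73 = 0.28959; midpoint %ΔI = (67240 − 46400)/56820 = 0.36677.
η = 0.28959 / 0.36677 = 0.79.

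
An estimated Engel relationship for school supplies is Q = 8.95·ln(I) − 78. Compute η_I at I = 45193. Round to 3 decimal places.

0.499

At I = 45193: Q = 17.932.
dQ/dI = 8.95/I = 0.00019804 at this income.
η = (dQ/dI)·(I/Q) = 0.00019804 × (45193/17.932) = 0.499.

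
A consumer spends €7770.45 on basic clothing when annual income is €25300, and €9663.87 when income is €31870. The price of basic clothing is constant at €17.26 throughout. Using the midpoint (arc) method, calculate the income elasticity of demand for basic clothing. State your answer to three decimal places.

0.945

With a constant price, Q₁ = 7770.45/17.26 = 450.200 and Q₂ = 9663.87/17.26 = 559.900 (equivalently, work directly with expenditure since P cancels).
Midpoint %ΔQ = (9663.87 − 7770.45)/8717.16 = 0.21721; midpoint %ΔI = (31870 − 25300)/28585 = 0.22984.
η = 0.21721 / 0.22984 = 0.945.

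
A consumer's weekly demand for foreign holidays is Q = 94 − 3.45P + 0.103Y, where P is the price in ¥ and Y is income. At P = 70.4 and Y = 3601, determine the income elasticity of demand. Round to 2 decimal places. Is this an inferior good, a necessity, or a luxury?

At P = 70.4, Y = 3601: Q = 222.023.
Holding P constant, ∂Q/∂Y = 0.103.
η_Y = (∂Q/∂Y)·(Y/Q) = 0.103 × (3601/222.023) = 1.67.
Since η > 1, this is a luxury.

1.67 (luxury)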